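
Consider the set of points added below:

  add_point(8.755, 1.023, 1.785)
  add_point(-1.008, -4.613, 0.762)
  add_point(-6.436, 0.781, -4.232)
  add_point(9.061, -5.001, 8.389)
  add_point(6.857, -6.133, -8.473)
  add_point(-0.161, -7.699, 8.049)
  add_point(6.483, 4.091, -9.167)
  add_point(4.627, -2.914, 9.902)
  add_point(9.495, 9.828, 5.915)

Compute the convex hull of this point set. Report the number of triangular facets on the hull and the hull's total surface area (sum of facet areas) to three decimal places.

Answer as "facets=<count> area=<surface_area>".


Points on the hull: [0, 1, 2, 3, 4, 5, 6, 7, 8] (9 of 9).

Facet areas (half cross-product norm):
  f1: (p6, p8, p2) → 116.4184
  f2: (p4, p6, p2) → 71.0824
  f3: (p4, p6, p8) → 80.8061
  f4: (p7, p8, p2) → 127.8281
  f5: (p7, p5, p2) → 56.4816
  f6: (p1, p5, p2) → 22.1762
  f7: (p1, p4, p2) → 55.8041
  f8: (p1, p4, p5) → 39.8025
  f9: (p0, p4, p8) → 30.9155
  f10: (p3, p4, p5) → 80.6275
  f11: (p3, p7, p5) → 17.4958
  f12: (p3, p0, p4) → 55.1505
  f13: (p3, p7, p8) → 36.4394
  f14: (p3, p0, p8) → 41.7068
Σ area = 832.735

Euler characteristic 9−21+14 = 2 ✓

facets=14 area=832.735


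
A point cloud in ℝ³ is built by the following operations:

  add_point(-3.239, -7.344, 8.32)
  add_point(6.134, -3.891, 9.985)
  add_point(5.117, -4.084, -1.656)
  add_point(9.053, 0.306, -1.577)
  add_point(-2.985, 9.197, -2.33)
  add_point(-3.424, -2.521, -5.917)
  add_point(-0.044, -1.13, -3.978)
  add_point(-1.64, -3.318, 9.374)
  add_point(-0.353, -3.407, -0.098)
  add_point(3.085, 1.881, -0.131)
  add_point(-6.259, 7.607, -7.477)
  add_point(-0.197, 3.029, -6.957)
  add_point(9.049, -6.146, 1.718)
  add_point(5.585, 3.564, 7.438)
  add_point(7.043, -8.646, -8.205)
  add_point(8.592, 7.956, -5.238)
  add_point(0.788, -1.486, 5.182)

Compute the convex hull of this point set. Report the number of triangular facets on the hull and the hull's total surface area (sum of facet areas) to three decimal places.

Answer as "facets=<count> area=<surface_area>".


Hull vertices (11/17): indices [0, 1, 3, 4, 5, 7, 10, 12, 13, 14, 15].

Facet areas (half cross-product norm):
  f1: (p15, p14, p10) → 125.9737
  f2: (p15, p14, p3) → 42.9167
  f3: (p12, p14, p3) → 36.8547
  f4: (p12, p1, p3) → 32.1658
  f5: (p12, p0, p14) → 70.4999
  f6: (p12, p0, p1) → 45.7385
  f7: (p5, p14, p10) → 48.6046
  f8: (p5, p0, p10) → 71.4552
  f9: (p5, p0, p14) → 92.7614
  f10: (p7, p0, p10) → 44.9600
  f11: (p7, p0, p1) → 16.5773
  f12: (p13, p1, p3) → 40.2184
  f13: (p13, p15, p3) → 43.1682
  f14: (p13, p7, p1) → 30.4586
  f15: (p4, p7, p10) → 49.3392
  f16: (p4, p13, p7) → 71.9462
  f17: (p4, p15, p10) → 36.3452
  f18: (p4, p13, p15) → 75.5591
Σ area = 975.543

Euler: V−E+F = 11−27+18 = 2.

facets=18 area=975.543


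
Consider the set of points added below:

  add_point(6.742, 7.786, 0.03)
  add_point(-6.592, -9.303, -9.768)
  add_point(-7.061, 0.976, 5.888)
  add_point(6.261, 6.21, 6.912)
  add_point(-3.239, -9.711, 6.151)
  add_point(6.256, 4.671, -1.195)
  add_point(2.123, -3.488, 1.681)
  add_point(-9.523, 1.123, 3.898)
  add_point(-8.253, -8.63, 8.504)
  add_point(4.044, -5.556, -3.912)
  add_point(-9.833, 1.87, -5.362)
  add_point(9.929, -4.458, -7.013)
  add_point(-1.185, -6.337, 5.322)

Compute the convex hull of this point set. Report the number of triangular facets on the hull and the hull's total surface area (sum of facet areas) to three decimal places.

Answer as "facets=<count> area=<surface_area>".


Points on the hull: [0, 1, 2, 3, 4, 7, 8, 10, 11] (9 of 13).

Per-facet area ½‖(b−a)×(c−a)‖:
  f1: (p0, p11, p10) → 130.1180
  f2: (p1, p11, p10) → 108.2636
  f3: (p1, p8, p10) → 104.2095
  f4: (p7, p0, p10) → 81.7127
  f5: (p7, p8, p10) → 43.7545
  f6: (p4, p1, p11) → 133.2722
  f7: (p4, p1, p8) → 44.7917
  f8: (p3, p7, p0) → 59.5826
  f9: (p3, p0, p11) → 48.8802
  f10: (p3, p4, p8) → 50.3607
  f11: (p3, p4, p11) → 149.4838
  f12: (p2, p7, p8) → 15.7811
  f13: (p2, p3, p8) → 64.5628
  f14: (p2, p3, p7) → 15.0624
Σ area = 1049.836

Euler: V−E+F = 9−21+14 = 2.

facets=14 area=1049.836


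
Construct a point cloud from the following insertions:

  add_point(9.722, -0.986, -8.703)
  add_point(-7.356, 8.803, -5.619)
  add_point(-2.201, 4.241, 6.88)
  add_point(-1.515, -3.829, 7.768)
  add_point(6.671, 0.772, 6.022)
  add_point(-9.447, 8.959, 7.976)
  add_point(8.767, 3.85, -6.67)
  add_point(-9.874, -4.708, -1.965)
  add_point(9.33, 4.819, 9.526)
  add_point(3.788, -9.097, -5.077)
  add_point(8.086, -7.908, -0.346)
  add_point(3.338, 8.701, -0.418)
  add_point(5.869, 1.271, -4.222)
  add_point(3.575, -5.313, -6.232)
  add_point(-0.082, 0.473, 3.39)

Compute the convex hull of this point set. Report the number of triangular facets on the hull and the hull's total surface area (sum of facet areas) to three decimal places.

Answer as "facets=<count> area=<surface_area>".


Points on the hull: [0, 1, 3, 5, 6, 7, 8, 9, 10, 11, 13] (11 of 15).

Triangle areas on the boundary:
  f1: (p1, p5, p7) → 94.1760
  f2: (p10, p8, p0) → 88.5602
  f3: (p11, p8, p5) → 93.5809
  f4: (p11, p1, p5) → 78.1412
  f5: (p9, p10, p0) → 33.5453
  f6: (p3, p10, p8) → 88.2671
  f7: (p3, p8, p5) → 104.4700
  f8: (p3, p5, p7) → 93.0639
  f9: (p3, p9, p7) → 85.5078
  f10: (p3, p9, p10) → 42.9493
  f11: (p6, p1, p0) → 39.9959
  f12: (p6, p11, p1) → 55.5569
  f13: (p6, p8, p0) → 39.1126
  f14: (p6, p11, p8) → 58.4895
  f15: (p13, p9, p7) → 27.9773
  f16: (p13, p9, p0) → 12.8634
  f17: (p13, p1, p7) → 98.2753
  f18: (p13, p1, p0) → 70.5754
Σ area = 1205.108

Euler characteristic 11−27+18 = 2 ✓

facets=18 area=1205.108


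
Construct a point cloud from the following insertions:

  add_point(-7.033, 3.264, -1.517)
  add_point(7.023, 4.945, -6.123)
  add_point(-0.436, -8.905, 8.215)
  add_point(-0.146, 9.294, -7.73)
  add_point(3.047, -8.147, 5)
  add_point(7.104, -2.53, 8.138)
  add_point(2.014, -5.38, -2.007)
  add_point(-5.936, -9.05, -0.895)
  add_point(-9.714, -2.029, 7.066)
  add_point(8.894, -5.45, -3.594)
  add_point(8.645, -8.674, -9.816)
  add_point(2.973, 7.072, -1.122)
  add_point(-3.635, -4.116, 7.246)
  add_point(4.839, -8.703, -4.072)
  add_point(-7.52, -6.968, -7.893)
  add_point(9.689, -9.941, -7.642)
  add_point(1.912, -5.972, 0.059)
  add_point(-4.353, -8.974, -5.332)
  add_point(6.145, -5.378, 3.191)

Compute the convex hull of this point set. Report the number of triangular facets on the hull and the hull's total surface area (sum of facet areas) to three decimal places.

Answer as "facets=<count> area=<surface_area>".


facets=24 area=1133.112

Extreme-point indices: [0, 1, 2, 3, 4, 5, 7, 8, 9, 10, 11, 14, 15, 17] — 14 of 19 on the boundary.

Area of each hull facet:
  f1: (p5, p2, p8) → 55.7974
  f2: (p0, p3, p8) → 25.3474
  f3: (p0, p14, p8) → 62.9473
  f4: (p0, p14, p3) → 65.5198
  f5: (p10, p14, p3) → 138.8515
  f6: (p7, p2, p8) → 53.8382
  f7: (p7, p14, p8) → 38.2521
  f8: (p7, p2, p15) → 89.8685
  f9: (p11, p3, p8) → 65.0443
  f10: (p11, p5, p8) → 109.9310
  f11: (p4, p2, p15) → 14.8091
  f12: (p4, p5, p15) → 53.5385
  f13: (p4, p5, p2) → 17.7782
  f14: (p17, p7, p15) → 29.4374
  f15: (p17, p7, p14) → 10.1894
  f16: (p17, p10, p15) → 18.6540
  f17: (p17, p10, p14) → 27.6277
  f18: (p1, p11, p5) → 47.1018
  f19: (p1, p10, p15) → 18.5608
  f20: (p1, p10, p3) → 51.2116
  f21: (p1, p11, p3) → 24.6648
  f22: (p9, p5, p15) → 20.6593
  f23: (p9, p1, p15) → 27.1448
  f24: (p9, p1, p5) → 66.3369
Σ area = 1133.112

Check V−E+F: 14 − 36 + 24 = 2.


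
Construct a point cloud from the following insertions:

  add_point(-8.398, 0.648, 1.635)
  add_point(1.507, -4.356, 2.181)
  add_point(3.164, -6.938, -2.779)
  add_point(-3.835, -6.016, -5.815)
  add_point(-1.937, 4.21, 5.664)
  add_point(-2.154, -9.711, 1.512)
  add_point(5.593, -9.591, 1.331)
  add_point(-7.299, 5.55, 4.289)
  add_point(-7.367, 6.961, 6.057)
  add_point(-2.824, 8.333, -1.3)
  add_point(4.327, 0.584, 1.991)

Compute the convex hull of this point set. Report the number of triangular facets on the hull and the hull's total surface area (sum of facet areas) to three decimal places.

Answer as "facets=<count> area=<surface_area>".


Hull vertices (10/11): indices [0, 2, 3, 4, 5, 6, 7, 8, 9, 10].

Per-facet area ½‖(b−a)×(c−a)‖:
  f1: (p3, p9, p0) → 54.5577
  f2: (p5, p3, p0) → 44.6489
  f3: (p5, p3, p6) → 31.9673
  f4: (p5, p4, p6) → 56.2837
  f5: (p2, p3, p6) → 13.6236
  f6: (p2, p3, p9) → 57.8054
  f7: (p7, p9, p0) → 21.7425
  f8: (p10, p4, p6) → 34.3586
  f9: (p10, p4, p9) → 32.9423
  f10: (p10, p2, p6) → 24.4989
  f11: (p10, p2, p9) → 46.5569
  f12: (p8, p5, p4) → 39.8503
  f13: (p8, p4, p9) → 23.9065
  f14: (p8, p7, p9) → 8.1091
  f15: (p8, p5, p0) → 36.4247
  f16: (p8, p7, p0) → 2.8410
Σ area = 530.117

Euler: V−E+F = 10−24+16 = 2.

facets=16 area=530.117


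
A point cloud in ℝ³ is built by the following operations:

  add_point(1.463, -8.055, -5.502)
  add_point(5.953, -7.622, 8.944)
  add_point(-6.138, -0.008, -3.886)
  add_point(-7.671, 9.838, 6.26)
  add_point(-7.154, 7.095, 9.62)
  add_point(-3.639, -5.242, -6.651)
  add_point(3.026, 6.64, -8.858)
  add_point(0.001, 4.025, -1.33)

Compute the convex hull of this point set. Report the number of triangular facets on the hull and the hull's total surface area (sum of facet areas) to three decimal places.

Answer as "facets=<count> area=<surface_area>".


facets=10 area=780.102

Extreme-point indices: [0, 1, 2, 3, 4, 5, 6] — 7 of 8 on the boundary.

Per-facet area ½‖(b−a)×(c−a)‖:
  f1: (p6, p1, p3) → 193.5590
  f2: (p0, p6, p1) → 113.3198
  f3: (p5, p0, p1) → 40.6527
  f4: (p5, p0, p6) → 40.9665
  f5: (p4, p1, p3) → 36.7621
  f6: (p4, p5, p1) → 165.8191
  f7: (p2, p4, p3) → 30.9001
  f8: (p2, p4, p5) → 30.4884
  f9: (p2, p6, p3) → 87.9203
  f10: (p2, p5, p6) → 39.7142
Σ area = 780.102

Euler characteristic 7−15+10 = 2 ✓


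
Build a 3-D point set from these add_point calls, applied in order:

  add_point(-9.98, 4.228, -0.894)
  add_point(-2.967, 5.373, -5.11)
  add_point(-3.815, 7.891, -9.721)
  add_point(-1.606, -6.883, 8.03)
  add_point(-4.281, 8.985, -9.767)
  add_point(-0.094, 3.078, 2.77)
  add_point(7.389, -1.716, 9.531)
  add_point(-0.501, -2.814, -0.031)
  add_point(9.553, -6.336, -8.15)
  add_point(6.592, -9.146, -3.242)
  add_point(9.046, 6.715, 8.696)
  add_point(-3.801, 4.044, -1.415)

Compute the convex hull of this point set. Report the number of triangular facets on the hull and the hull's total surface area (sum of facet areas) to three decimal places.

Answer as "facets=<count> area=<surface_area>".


facets=12 area=997.567

8 of the 12 inputs are extreme points: [0, 2, 3, 4, 6, 8, 9, 10].

Facet areas (half cross-product norm):
  f1: (p2, p4, p0) → 6.7229
  f2: (p2, p4, p8) → 4.0331
  f3: (p10, p4, p0) → 122.8287
  f4: (p10, p3, p0) → 140.0991
  f5: (p10, p3, p6) → 35.0495
  f6: (p10, p4, p8) → 201.5565
  f7: (p10, p6, p8) → 78.7607
  f8: (p9, p6, p8) → 42.9181
  f9: (p9, p3, p6) → 70.4772
  f10: (p9, p3, p0) → 116.6505
  f11: (p9, p2, p0) → 116.0891
  f12: (p9, p2, p8) → 62.3818
Σ area = 997.567

Euler: V−E+F = 8−18+12 = 2.


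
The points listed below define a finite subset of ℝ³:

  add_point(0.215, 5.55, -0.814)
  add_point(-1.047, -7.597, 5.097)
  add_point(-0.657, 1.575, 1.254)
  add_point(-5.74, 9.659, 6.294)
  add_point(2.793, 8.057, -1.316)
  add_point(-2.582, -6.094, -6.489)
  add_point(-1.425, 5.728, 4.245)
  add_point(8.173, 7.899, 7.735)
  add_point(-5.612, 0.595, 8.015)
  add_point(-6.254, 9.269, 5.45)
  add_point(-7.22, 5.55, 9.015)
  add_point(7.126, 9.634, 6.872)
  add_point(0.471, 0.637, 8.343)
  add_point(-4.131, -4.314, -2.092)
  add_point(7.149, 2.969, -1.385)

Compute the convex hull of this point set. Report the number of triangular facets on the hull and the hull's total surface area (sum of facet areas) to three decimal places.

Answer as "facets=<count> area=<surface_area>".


facets=20 area=715.006

Points on the hull: [1, 3, 4, 5, 7, 8, 9, 10, 11, 12, 13, 14] (12 of 15).

Area of each hull facet:
  f1: (p12, p7, p10) → 47.0115
  f2: (p12, p1, p7) → 32.5345
  f3: (p13, p5, p1) → 18.3823
  f4: (p14, p4, p5) → 47.6605
  f5: (p14, p1, p7) → 77.4023
  f6: (p14, p5, p1) → 78.2878
  f7: (p8, p12, p10) → 15.4821
  f8: (p8, p12, p1) → 26.8301
  f9: (p8, p13, p10) → 23.7641
  f10: (p8, p13, p1) → 40.4435
  f11: (p11, p3, p4) → 52.4258
  f12: (p11, p14, p7) → 11.4710
  f13: (p11, p14, p4) → 31.0492
  f14: (p11, p7, p10) → 16.3139
  f15: (p11, p3, p10) → 31.9777
  f16: (p9, p4, p5) → 90.8617
  f17: (p9, p3, p4) → 5.9865
  f18: (p9, p13, p5) → 24.7342
  f19: (p9, p13, p10) → 39.6540
  f20: (p9, p3, p10) → 2.7331
Σ area = 715.006

Check V−E+F: 12 − 30 + 20 = 2.


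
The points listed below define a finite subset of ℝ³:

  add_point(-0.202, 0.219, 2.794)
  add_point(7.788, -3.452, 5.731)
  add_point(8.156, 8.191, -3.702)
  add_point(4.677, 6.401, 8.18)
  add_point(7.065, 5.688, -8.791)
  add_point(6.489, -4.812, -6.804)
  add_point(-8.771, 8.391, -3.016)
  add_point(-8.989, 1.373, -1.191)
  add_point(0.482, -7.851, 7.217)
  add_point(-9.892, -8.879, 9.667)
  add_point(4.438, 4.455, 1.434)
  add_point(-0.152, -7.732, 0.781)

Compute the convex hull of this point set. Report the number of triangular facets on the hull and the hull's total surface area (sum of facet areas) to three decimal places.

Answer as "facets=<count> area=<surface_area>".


Extreme-point indices: [1, 2, 3, 4, 5, 6, 7, 8, 9, 11] — 10 of 12 on the boundary.

Per-facet area ½‖(b−a)×(c−a)‖:
  f1: (p4, p6, p2) → 48.3838
  f2: (p3, p6, p9) → 170.8600
  f3: (p3, p6, p2) → 100.5874
  f4: (p7, p6, p9) → 28.8211
  f5: (p1, p3, p2) → 65.4766
  f6: (p5, p4, p2) → 29.7396
  f7: (p5, p1, p2) → 80.1678
  f8: (p5, p4, p6) → 91.2654
  f9: (p5, p7, p6) → 62.0338
  f10: (p8, p5, p1) → 54.8399
  f11: (p8, p3, p9) → 74.6713
  f12: (p8, p1, p3) → 45.1707
  f13: (p11, p8, p9) → 34.3192
  f14: (p11, p8, p5) → 25.4366
  f15: (p11, p7, p9) → 79.8466
  f16: (p11, p5, p7) → 66.8390
Σ area = 1058.459

Check V−E+F: 10 − 24 + 16 = 2.

facets=16 area=1058.459


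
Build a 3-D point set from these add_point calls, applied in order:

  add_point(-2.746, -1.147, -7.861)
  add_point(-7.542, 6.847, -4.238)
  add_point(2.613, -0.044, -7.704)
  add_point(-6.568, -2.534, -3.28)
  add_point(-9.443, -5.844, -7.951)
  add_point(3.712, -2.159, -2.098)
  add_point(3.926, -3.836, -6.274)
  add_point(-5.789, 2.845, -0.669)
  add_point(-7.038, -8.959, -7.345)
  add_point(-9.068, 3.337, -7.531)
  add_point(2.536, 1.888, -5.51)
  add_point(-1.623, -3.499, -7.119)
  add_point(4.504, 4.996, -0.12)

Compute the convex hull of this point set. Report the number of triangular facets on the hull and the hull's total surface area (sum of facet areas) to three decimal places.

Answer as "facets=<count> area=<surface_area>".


facets=20 area=461.030

Hull vertices (12/13): indices [0, 1, 2, 3, 4, 5, 6, 7, 8, 9, 10, 12].

Triangle areas on the boundary:
  f1: (p2, p8, p4) → 26.0577
  f2: (p7, p1, p4) → 33.5777
  f3: (p7, p1, p12) → 29.1501
  f4: (p9, p1, p4) → 15.7207
  f5: (p9, p2, p1) → 30.5839
  f6: (p10, p1, p12) → 36.8625
  f7: (p10, p2, p12) → 3.5935
  f8: (p10, p2, p1) → 15.1650
  f9: (p6, p2, p12) → 19.5976
  f10: (p6, p2, p8) → 25.8188
  f11: (p3, p8, p4) → 12.7510
  f12: (p3, p7, p4) → 10.6384
  f13: (p0, p2, p4) → 8.9025
  f14: (p0, p9, p4) → 29.8997
  f15: (p0, p9, p2) → 15.5637
  f16: (p5, p6, p12) → 13.4874
  f17: (p5, p6, p8) → 26.8376
  f18: (p5, p3, p8) → 38.9750
  f19: (p5, p7, p12) → 37.3258
  f20: (p5, p3, p7) → 30.5214
Σ area = 461.030

Check V−E+F: 12 − 30 + 20 = 2.


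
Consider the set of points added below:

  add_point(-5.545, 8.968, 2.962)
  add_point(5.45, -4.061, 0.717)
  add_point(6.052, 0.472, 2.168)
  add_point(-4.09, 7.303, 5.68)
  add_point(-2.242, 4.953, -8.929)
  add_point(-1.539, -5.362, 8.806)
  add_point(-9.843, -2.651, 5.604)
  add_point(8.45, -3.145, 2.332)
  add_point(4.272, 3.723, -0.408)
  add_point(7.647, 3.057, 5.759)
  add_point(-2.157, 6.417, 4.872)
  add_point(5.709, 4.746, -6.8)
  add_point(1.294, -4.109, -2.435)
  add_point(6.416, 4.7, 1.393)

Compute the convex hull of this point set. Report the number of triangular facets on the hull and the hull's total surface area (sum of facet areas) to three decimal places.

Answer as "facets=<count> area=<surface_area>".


11 of the 14 inputs are extreme points: [0, 1, 3, 4, 5, 6, 7, 9, 11, 12, 13].

Per-facet area ½‖(b−a)×(c−a)‖:
  f1: (p4, p0, p6) → 82.1942
  f2: (p11, p4, p0) → 53.4207
  f3: (p12, p4, p6) → 80.7747
  f4: (p12, p5, p6) → 53.6574
  f5: (p12, p11, p4) → 42.8778
  f6: (p13, p11, p0) → 52.5734
  f7: (p1, p5, p7) → 18.4445
  f8: (p1, p12, p5) → 28.0289
  f9: (p1, p11, p7) → 20.3639
  f10: (p1, p12, p11) → 28.0945
  f11: (p9, p13, p0) → 29.9575
  f12: (p9, p5, p7) → 42.3814
  f13: (p9, p11, p7) → 42.9990
  f14: (p9, p13, p11) → 7.5173
  f15: (p3, p9, p0) → 18.1599
  f16: (p3, p9, p5) → 71.5466
  f17: (p3, p0, p6) → 19.7412
  f18: (p3, p5, p6) → 52.4391
Σ area = 745.172

Euler: V−E+F = 11−27+18 = 2.

facets=18 area=745.172


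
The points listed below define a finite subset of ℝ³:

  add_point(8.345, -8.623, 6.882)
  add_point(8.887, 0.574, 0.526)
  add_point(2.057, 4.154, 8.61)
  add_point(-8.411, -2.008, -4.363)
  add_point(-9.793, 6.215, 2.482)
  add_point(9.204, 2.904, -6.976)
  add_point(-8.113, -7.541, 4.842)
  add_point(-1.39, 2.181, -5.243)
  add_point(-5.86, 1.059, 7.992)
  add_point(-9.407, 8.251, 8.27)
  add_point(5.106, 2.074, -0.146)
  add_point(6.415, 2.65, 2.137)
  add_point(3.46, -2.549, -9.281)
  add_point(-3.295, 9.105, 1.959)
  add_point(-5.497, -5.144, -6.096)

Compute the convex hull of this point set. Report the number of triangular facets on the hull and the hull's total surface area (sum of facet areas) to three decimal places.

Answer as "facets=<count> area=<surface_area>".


facets=24 area=1060.581

14 of the 15 inputs are extreme points: [0, 1, 2, 3, 4, 5, 6, 7, 8, 9, 11, 12, 13, 14].

Per-facet area ½‖(b−a)×(c−a)‖:
  f1: (p12, p0, p5) → 72.2374
  f2: (p7, p12, p5) → 32.3257
  f3: (p3, p6, p4) → 57.3196
  f4: (p3, p7, p4) → 43.3558
  f5: (p3, p7, p12) → 31.1820
  f6: (p14, p12, p0) → 87.6306
  f7: (p14, p6, p0) → 95.1210
  f8: (p14, p3, p12) → 19.4921
  f9: (p14, p3, p6) → 24.7840
  f10: (p13, p2, p5) → 79.4959
  f11: (p13, p7, p4) → 36.2109
  f12: (p13, p7, p5) → 52.9367
  f13: (p1, p0, p5) → 27.1252
  f14: (p1, p2, p0) → 61.5338
  f15: (p8, p6, p0) → 76.4861
  f16: (p8, p2, p0) → 60.9580
  f17: (p9, p13, p4) → 21.7548
  f18: (p9, p13, p2) → 43.0298
  f19: (p9, p8, p2) → 34.0766
  f20: (p9, p6, p4) → 42.6656
  f21: (p9, p8, p6) → 26.1317
  f22: (p11, p2, p5) → 13.5365
  f23: (p11, p1, p5) → 13.6013
  f24: (p11, p1, p2) → 7.5892
Σ area = 1060.581

Check V−E+F: 14 − 36 + 24 = 2.


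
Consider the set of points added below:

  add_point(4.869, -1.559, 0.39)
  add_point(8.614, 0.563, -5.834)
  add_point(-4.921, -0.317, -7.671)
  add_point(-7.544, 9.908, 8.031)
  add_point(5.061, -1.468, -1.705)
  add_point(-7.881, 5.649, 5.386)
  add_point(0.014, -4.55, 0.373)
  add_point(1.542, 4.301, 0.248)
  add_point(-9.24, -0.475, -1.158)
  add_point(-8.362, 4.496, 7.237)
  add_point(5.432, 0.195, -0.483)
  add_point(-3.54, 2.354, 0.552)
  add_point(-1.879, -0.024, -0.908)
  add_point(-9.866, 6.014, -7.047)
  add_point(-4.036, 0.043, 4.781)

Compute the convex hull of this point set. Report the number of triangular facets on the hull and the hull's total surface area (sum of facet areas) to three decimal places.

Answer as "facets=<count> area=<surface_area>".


facets=16 area=622.568

Points on the hull: [0, 1, 2, 3, 6, 8, 9, 10, 13, 14] (10 of 15).

Triangle areas on the boundary:
  f1: (p3, p1, p13) → 150.6599
  f2: (p2, p1, p13) → 46.1995
  f3: (p2, p6, p1) → 59.1222
  f4: (p2, p8, p13) → 29.0272
  f5: (p2, p8, p6) → 37.1766
  f6: (p0, p6, p1) → 17.7880
  f7: (p9, p3, p13) → 39.8808
  f8: (p9, p8, p13) → 42.1057
  f9: (p10, p3, p1) → 39.0607
  f10: (p10, p0, p1) → 5.2702
  f11: (p10, p0, p3) → 18.6260
  f12: (p14, p8, p6) → 29.6183
  f13: (p14, p9, p8) → 26.2669
  f14: (p14, p0, p6) → 21.3128
  f15: (p14, p0, p3) → 45.8180
  f16: (p14, p9, p3) → 14.6354
Σ area = 622.568

Euler: V−E+F = 10−24+16 = 2.


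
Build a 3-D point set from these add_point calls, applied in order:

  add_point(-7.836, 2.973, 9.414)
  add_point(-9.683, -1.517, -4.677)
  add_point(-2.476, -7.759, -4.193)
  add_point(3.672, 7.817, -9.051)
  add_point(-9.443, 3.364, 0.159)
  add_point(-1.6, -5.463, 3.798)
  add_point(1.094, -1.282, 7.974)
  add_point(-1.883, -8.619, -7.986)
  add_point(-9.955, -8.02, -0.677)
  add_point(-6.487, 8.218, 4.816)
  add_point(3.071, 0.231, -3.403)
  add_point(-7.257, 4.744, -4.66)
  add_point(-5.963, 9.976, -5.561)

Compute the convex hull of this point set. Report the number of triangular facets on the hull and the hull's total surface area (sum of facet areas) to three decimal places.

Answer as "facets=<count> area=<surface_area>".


Extreme-point indices: [0, 1, 2, 3, 4, 5, 6, 7, 8, 9, 10, 12] — 12 of 13 on the boundary.

Facet areas (half cross-product norm):
  f1: (p7, p12, p3) → 90.3649
  f2: (p4, p0, p8) → 53.6727
  f3: (p9, p12, p3) → 51.9017
  f4: (p9, p6, p3) → 106.3632
  f5: (p9, p6, p0) → 35.4611
  f6: (p9, p4, p12) → 33.6621
  f7: (p9, p4, p0) → 25.7888
  f8: (p1, p7, p8) → 39.3170
  f9: (p1, p7, p12) → 62.1764
  f10: (p1, p4, p8) → 25.5119
  f11: (p1, p4, p12) → 32.2329
  f12: (p5, p7, p6) → 23.9280
  f13: (p5, p0, p8) → 58.3442
  f14: (p5, p6, p0) → 32.4594
  f15: (p10, p6, p3) → 39.5724
  f16: (p10, p7, p3) → 47.8755
  f17: (p10, p7, p6) → 63.1709
  f18: (p2, p7, p8) → 13.6957
  f19: (p2, p5, p8) → 32.9383
  f20: (p2, p5, p7) → 4.2670
Σ area = 872.704

Euler: V−E+F = 12−30+20 = 2.

facets=20 area=872.704


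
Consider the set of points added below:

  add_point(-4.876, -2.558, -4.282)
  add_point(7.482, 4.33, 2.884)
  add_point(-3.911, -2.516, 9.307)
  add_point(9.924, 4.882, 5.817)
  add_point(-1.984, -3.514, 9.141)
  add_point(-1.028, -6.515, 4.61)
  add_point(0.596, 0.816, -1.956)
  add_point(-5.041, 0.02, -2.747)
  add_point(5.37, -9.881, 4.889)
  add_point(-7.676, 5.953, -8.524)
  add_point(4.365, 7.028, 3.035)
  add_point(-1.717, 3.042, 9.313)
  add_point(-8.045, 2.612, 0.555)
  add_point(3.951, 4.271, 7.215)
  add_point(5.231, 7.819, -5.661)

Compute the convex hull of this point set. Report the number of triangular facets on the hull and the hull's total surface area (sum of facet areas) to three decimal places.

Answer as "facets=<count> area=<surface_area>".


facets=20 area=829.688

12 of the 15 inputs are extreme points: [0, 2, 3, 4, 5, 8, 9, 10, 11, 12, 13, 14].

Per-facet area ½‖(b−a)×(c−a)‖:
  f1: (p14, p8, p3) → 98.4537
  f2: (p10, p14, p3) → 26.8593
  f3: (p0, p14, p8) → 113.1023
  f4: (p0, p2, p12) → 42.4611
  f5: (p4, p8, p3) → 75.5690
  f6: (p4, p2, p8) → 4.5574
  f7: (p9, p10, p14) → 58.2584
  f8: (p9, p0, p12) → 34.8779
  f9: (p9, p0, p14) → 64.1656
  f10: (p11, p4, p3) → 39.6809
  f11: (p11, p4, p2) → 6.4689
  f12: (p11, p2, p12) → 31.2589
  f13: (p11, p9, p12) → 36.1340
  f14: (p11, p9, p10) → 80.3032
  f15: (p5, p2, p8) → 19.3053
  f16: (p5, p0, p8) → 32.0134
  f17: (p5, p0, p2) → 34.8499
  f18: (p13, p10, p3) → 14.6577
  f19: (p13, p11, p3) → 3.0189
  f20: (p13, p11, p10) → 13.6920
Σ area = 829.688

Euler characteristic 12−30+20 = 2 ✓


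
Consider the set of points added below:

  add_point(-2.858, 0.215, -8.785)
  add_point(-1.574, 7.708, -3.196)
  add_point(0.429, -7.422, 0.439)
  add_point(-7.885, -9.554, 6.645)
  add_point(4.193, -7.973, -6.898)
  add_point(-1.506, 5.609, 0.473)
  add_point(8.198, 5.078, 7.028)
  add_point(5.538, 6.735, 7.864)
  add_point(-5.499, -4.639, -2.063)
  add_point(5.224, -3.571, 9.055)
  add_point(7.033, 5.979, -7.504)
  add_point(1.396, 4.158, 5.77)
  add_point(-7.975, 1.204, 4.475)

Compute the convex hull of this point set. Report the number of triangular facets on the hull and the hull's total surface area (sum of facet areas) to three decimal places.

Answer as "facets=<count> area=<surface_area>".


10 of the 13 inputs are extreme points: [0, 1, 3, 4, 6, 7, 8, 9, 10, 12].

Area of each hull facet:
  f1: (p7, p3, p12) → 78.2125
  f2: (p8, p3, p12) → 43.6143
  f3: (p8, p0, p12) → 38.0677
  f4: (p8, p4, p3) → 52.8835
  f5: (p8, p4, p0) → 44.6316
  f6: (p9, p7, p6) → 15.0075
  f7: (p9, p7, p3) → 68.9889
  f8: (p9, p4, p6) → 77.5415
  f9: (p9, p4, p3) → 114.6244
  f10: (p10, p7, p6) → 23.3845
  f11: (p10, p4, p6) → 103.6854
  f12: (p10, p4, p0) → 61.9334
  f13: (p1, p7, p12) → 75.2064
  f14: (p1, p10, p7) → 64.0168
  f15: (p1, p0, p12) → 55.8003
  f16: (p1, p10, p0) → 44.2687
Σ area = 961.867

Euler: V−E+F = 10−24+16 = 2.

facets=16 area=961.867


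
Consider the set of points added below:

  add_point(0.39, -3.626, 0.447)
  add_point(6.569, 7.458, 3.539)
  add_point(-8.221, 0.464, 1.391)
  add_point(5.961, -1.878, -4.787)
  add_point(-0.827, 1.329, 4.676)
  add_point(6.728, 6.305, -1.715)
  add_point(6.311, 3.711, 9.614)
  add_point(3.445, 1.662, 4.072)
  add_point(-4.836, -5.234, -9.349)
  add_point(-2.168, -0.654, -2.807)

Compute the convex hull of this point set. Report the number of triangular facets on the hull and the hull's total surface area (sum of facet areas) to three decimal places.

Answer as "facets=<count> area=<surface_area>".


facets=10 area=522.030

7 of the 10 inputs are extreme points: [0, 1, 2, 3, 5, 6, 8].

Triangle areas on the boundary:
  f1: (p8, p5, p2) → 99.9942
  f2: (p3, p8, p5) → 47.3504
  f3: (p3, p6, p5) → 50.5882
  f4: (p1, p5, p2) → 43.5772
  f5: (p1, p6, p2) → 58.3121
  f6: (p1, p6, p5) → 13.3545
  f7: (p0, p8, p2) → 51.7169
  f8: (p0, p6, p2) → 62.6839
  f9: (p0, p3, p8) → 42.9076
  f10: (p0, p3, p6) → 51.5454
Σ area = 522.030

Euler: V−E+F = 7−15+10 = 2.


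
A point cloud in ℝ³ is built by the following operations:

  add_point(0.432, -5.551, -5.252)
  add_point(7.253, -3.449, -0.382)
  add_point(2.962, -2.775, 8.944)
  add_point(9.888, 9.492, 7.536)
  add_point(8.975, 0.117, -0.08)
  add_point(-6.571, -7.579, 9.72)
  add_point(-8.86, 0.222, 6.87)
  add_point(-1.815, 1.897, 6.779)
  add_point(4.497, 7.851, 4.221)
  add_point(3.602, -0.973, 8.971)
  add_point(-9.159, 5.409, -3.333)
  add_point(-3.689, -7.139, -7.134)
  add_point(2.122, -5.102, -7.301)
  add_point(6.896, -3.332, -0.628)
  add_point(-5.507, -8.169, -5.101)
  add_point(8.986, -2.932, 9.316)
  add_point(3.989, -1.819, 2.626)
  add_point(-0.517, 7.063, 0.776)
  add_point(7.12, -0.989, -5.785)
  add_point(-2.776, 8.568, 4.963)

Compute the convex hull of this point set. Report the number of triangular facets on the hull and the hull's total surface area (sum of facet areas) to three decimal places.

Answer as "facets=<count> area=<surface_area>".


facets=24 area=1097.696

14 of the 20 inputs are extreme points: [1, 3, 4, 5, 6, 9, 10, 11, 12, 14, 15, 17, 18, 19].

Facet areas (half cross-product norm):
  f1: (p15, p5, p14) → 120.3542
  f2: (p9, p5, p3) → 32.8522
  f3: (p9, p15, p3) → 34.6859
  f4: (p9, p15, p5) → 28.0058
  f5: (p17, p18, p10) → 61.2621
  f6: (p17, p18, p3) → 81.1295
  f7: (p17, p19, p10) → 24.2283
  f8: (p17, p19, p3) → 31.2607
  f9: (p11, p14, p10) → 20.5716
  f10: (p4, p15, p3) → 55.8348
  f11: (p4, p18, p3) → 24.3843
  f12: (p6, p5, p3) → 89.0797
  f13: (p6, p19, p3) → 55.0880
  f14: (p6, p19, p10) → 51.8375
  f15: (p6, p14, p10) → 76.5946
  f16: (p6, p5, p14) → 61.5904
  f17: (p12, p18, p10) → 52.8014
  f18: (p12, p11, p10) → 43.6206
  f19: (p12, p11, p14) → 6.1937
  f20: (p1, p12, p18) → 19.7281
  f21: (p1, p4, p15) → 19.2021
  f22: (p1, p4, p18) → 11.2739
  f23: (p1, p15, p14) → 61.7181
  f24: (p1, p12, p14) → 34.3985
Σ area = 1097.696

Check V−E+F: 14 − 36 + 24 = 2.


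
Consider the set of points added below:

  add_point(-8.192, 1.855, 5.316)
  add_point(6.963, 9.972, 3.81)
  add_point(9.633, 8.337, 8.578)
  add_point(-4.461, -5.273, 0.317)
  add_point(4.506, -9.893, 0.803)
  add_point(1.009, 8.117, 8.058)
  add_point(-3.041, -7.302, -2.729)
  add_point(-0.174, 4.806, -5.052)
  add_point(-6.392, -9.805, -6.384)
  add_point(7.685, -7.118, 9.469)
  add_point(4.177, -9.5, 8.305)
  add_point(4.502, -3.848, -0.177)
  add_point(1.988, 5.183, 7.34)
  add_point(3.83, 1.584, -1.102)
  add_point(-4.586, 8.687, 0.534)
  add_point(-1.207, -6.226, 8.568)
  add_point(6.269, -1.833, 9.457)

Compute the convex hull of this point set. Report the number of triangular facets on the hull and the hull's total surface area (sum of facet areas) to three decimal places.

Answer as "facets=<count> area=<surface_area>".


facets=24 area=1016.928

Hull vertices (14/17): indices [0, 1, 2, 4, 5, 7, 8, 9, 10, 11, 13, 14, 15, 16].

Per-facet area ½‖(b−a)×(c−a)‖:
  f1: (p9, p4, p2) → 72.2964
  f2: (p8, p7, p4) → 96.8129
  f3: (p8, p15, p0) → 86.1578
  f4: (p8, p14, p0) → 74.9891
  f5: (p8, p14, p7) → 61.9327
  f6: (p16, p9, p2) → 16.2606
  f7: (p16, p15, p9) → 22.9961
  f8: (p10, p9, p4) → 15.9746
  f9: (p10, p15, p9) → 12.7750
  f10: (p10, p8, p4) → 42.1504
  f11: (p10, p8, p15) → 50.7955
  f12: (p5, p14, p0) → 41.5207
  f13: (p5, p15, p0) → 62.9884
  f14: (p5, p16, p2) → 43.8183
  f15: (p5, p16, p15) → 49.4043
  f16: (p1, p13, p7) → 33.0080
  f17: (p1, p14, p7) → 46.9460
  f18: (p1, p5, p2) → 21.2007
  f19: (p1, p5, p14) → 35.4400
  f20: (p11, p7, p4) → 17.7368
  f21: (p11, p13, p7) → 13.4724
  f22: (p11, p1, p13) → 20.6131
  f23: (p11, p4, p2) → 36.0469
  f24: (p11, p1, p2) → 41.5916
Σ area = 1016.928

Euler: V−E+F = 14−36+24 = 2.


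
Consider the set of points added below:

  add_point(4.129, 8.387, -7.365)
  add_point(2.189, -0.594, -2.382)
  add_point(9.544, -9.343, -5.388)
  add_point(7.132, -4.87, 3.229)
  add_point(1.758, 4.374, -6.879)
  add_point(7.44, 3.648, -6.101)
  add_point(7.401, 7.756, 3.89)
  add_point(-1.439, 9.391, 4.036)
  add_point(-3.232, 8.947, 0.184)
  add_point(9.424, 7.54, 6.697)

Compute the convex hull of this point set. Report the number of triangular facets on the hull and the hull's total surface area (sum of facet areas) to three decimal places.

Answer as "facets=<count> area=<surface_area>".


facets=14 area=604.073

Hull vertices (9/10): indices [0, 1, 2, 3, 4, 5, 7, 8, 9].

Facet areas (half cross-product norm):
  f1: (p3, p9, p2) → 51.8742
  f2: (p4, p0, p8) → 22.8703
  f3: (p4, p0, p2) → 32.0953
  f4: (p5, p9, p2) → 87.1447
  f5: (p5, p0, p2) → 17.7621
  f6: (p5, p0, p9) → 39.9545
  f7: (p1, p3, p8) → 40.6014
  f8: (p1, p3, p2) → 42.2095
  f9: (p1, p4, p8) → 32.6631
  f10: (p1, p4, p2) → 36.0599
  f11: (p7, p3, p8) → 35.4578
  f12: (p7, p3, p9) → 73.9732
  f13: (p7, p0, p8) → 21.0621
  f14: (p7, p0, p9) → 70.3451
Σ area = 604.073

Euler: V−E+F = 9−21+14 = 2.


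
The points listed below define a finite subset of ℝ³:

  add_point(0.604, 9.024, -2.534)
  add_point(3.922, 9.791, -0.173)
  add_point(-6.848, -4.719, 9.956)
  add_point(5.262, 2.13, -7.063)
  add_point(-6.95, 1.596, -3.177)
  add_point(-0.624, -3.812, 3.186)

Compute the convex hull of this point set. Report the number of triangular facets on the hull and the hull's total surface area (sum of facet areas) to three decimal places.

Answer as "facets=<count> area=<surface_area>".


Points on the hull: [0, 1, 2, 3, 4, 5] (6 of 6).

Triangle areas on the boundary:
  f1: (p0, p3, p4) → 49.3721
  f2: (p0, p1, p3) → 19.6255
  f3: (p0, p2, p4) → 75.0042
  f4: (p0, p2, p1) → 41.3589
  f5: (p5, p3, p4) → 62.4347
  f6: (p5, p2, p4) → 48.2132
  f7: (p5, p1, p3) → 66.7165
  f8: (p5, p2, p1) → 60.2361
Σ area = 422.961

Euler: V−E+F = 6−12+8 = 2.

facets=8 area=422.961


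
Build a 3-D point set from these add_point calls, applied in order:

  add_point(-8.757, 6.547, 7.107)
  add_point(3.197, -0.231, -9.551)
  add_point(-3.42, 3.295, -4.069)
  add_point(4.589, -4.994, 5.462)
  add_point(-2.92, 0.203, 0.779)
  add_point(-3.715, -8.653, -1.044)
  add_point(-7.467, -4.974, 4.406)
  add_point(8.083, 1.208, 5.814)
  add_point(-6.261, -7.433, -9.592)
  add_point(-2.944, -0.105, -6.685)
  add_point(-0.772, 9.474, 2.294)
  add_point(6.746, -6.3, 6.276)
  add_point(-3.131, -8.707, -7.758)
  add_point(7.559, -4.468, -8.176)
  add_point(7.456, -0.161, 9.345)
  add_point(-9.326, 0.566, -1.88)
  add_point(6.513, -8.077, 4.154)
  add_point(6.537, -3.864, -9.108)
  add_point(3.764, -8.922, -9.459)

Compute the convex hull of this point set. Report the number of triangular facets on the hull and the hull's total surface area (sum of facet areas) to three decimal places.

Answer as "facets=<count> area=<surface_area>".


facets=30 area=1067.884

Hull vertices (17/19): indices [0, 1, 2, 5, 6, 7, 8, 9, 10, 11, 12, 13, 14, 15, 16, 17, 18].

Area of each hull facet:
  f1: (p1, p10, p7) → 92.7270
  f2: (p8, p6, p15) → 49.4565
  f3: (p8, p1, p18) → 43.1466
  f4: (p0, p10, p15) → 51.7442
  f5: (p0, p6, p15) → 44.7552
  f6: (p2, p10, p15) → 30.3820
  f7: (p2, p1, p10) → 38.2722
  f8: (p2, p8, p15) → 39.0096
  f9: (p13, p1, p7) → 47.0748
  f10: (p13, p16, p7) → 61.1874
  f11: (p13, p16, p18) → 38.5505
  f12: (p5, p8, p6) → 29.9396
  f13: (p5, p16, p6) → 43.3031
  f14: (p5, p16, p18) → 62.5956
  f15: (p14, p0, p6) → 94.6559
  f16: (p14, p10, p7) → 22.4377
  f17: (p14, p0, p10) → 70.8248
  f18: (p9, p8, p1) → 28.4483
  f19: (p9, p2, p1) → 13.5849
  f20: (p9, p2, p8) → 10.0684
  f21: (p17, p1, p18) → 13.5982
  f22: (p17, p13, p18) → 4.3607
  f23: (p17, p13, p1) → 2.2179
  f24: (p12, p8, p18) → 9.9406
  f25: (p12, p5, p18) → 22.6602
  f26: (p12, p5, p8) → 11.8637
  f27: (p11, p16, p7) → 8.5107
  f28: (p11, p14, p7) → 13.2061
  f29: (p11, p16, p6) → 19.8418
  f30: (p11, p14, p6) → 49.5196
Σ area = 1067.884

Check V−E+F: 17 − 45 + 30 = 2.


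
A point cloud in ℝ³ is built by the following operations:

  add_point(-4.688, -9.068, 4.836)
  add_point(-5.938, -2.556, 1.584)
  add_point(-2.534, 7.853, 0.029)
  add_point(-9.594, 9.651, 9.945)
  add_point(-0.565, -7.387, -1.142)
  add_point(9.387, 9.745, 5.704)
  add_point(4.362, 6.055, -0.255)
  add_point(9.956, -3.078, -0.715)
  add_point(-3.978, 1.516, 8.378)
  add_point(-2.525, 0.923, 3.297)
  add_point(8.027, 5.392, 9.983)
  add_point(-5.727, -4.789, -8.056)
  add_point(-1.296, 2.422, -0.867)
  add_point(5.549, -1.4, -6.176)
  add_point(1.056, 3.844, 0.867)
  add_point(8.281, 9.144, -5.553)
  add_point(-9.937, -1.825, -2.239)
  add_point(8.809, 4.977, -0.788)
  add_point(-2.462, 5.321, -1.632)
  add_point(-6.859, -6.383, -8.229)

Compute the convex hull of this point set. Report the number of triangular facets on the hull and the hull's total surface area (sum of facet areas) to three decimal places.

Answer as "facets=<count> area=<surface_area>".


facets=22 area=1215.092

Hull vertices (13/20): indices [0, 2, 3, 4, 5, 7, 8, 10, 11, 13, 15, 16, 19].

Area of each hull facet:
  f1: (p3, p0, p16) → 95.4332
  f2: (p15, p5, p7) → 70.9418
  f3: (p15, p3, p5) → 109.3409
  f4: (p4, p0, p7) → 34.9332
  f5: (p10, p3, p5) → 56.6233
  f6: (p10, p5, p7) → 42.7025
  f7: (p10, p0, p7) → 114.0501
  f8: (p2, p3, p16) → 76.0004
  f9: (p2, p15, p3) → 38.5308
  f10: (p19, p4, p7) → 43.4310
  f11: (p19, p0, p16) → 46.2473
  f12: (p19, p4, p0) → 34.3508
  f13: (p8, p3, p0) → 34.7987
  f14: (p8, p10, p0) → 65.5283
  f15: (p8, p10, p3) → 61.4128
  f16: (p13, p15, p7) → 39.3431
  f17: (p13, p19, p7) → 39.4246
  f18: (p11, p2, p15) → 93.8418
  f19: (p11, p13, p15) → 55.5364
  f20: (p11, p13, p19) → 7.1714
  f21: (p11, p2, p16) → 47.8415
  f22: (p11, p19, p16) → 7.6082
Σ area = 1215.092

Euler: V−E+F = 13−33+22 = 2.


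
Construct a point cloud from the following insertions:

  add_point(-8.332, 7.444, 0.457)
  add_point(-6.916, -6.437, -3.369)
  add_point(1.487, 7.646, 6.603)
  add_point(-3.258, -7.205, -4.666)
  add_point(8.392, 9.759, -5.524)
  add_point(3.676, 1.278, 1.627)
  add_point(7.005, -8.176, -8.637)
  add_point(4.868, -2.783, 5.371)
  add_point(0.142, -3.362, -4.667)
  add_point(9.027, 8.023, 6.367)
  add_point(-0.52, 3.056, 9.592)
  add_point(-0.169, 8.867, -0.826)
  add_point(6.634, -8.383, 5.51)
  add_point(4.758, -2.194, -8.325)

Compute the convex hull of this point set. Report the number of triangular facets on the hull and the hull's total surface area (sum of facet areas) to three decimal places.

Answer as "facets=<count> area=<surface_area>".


11 of the 14 inputs are extreme points: [0, 1, 2, 3, 4, 6, 9, 10, 11, 12, 13].

Triangle areas on the boundary:
  f1: (p6, p12, p9) → 117.4199
  f2: (p4, p6, p9) → 109.7922
  f3: (p10, p12, p9) → 78.2161
  f4: (p1, p10, p0) → 90.6950
  f5: (p1, p10, p12) → 107.2568
  f6: (p11, p4, p0) → 14.1741
  f7: (p11, p4, p9) → 52.9701
  f8: (p2, p10, p0) → 33.7737
  f9: (p2, p10, p9) → 20.2037
  f10: (p2, p11, p0) → 32.2983
  f11: (p2, p11, p9) → 28.6554
  f12: (p3, p6, p12) → 72.2372
  f13: (p3, p1, p12) → 25.5121
  f14: (p3, p1, p6) → 2.4203
  f15: (p13, p4, p6) → 25.4289
  f16: (p13, p1, p6) → 42.7627
  f17: (p13, p4, p0) → 108.9166
  f18: (p13, p1, p0) → 96.0332
Σ area = 1058.766

Euler characteristic 11−27+18 = 2 ✓

facets=18 area=1058.766


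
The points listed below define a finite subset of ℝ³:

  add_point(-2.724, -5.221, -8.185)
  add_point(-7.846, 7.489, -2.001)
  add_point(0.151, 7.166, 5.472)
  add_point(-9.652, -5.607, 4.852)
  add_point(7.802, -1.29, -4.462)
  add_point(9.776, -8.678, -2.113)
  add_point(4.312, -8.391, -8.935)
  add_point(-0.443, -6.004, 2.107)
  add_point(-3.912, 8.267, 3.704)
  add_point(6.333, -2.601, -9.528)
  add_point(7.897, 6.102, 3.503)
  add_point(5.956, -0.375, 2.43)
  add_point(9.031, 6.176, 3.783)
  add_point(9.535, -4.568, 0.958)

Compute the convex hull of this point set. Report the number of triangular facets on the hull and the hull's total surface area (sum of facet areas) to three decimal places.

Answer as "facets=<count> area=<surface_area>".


facets=18 area=932.748

11 of the 14 inputs are extreme points: [0, 1, 2, 3, 4, 5, 6, 8, 9, 12, 13].

Area of each hull facet:
  f1: (p1, p8, p3) → 50.7619
  f2: (p12, p1, p8) → 38.3570
  f3: (p12, p1, p9) → 133.5675
  f4: (p6, p5, p3) → 86.2478
  f5: (p6, p9, p5) → 26.8078
  f6: (p13, p5, p3) → 49.9723
  f7: (p13, p12, p3) → 108.9101
  f8: (p13, p12, p5) → 10.7040
  f9: (p2, p8, p3) → 34.2443
  f10: (p2, p12, p3) → 63.4170
  f11: (p2, p12, p8) → 11.7813
  f12: (p4, p9, p5) → 21.5893
  f13: (p4, p12, p5) → 41.5368
  f14: (p4, p12, p9) → 14.5938
  f15: (p0, p1, p3) → 96.0883
  f16: (p0, p6, p3) → 49.5701
  f17: (p0, p1, p9) → 70.7844
  f18: (p0, p6, p9) → 23.8140
Σ area = 932.748

Euler characteristic 11−27+18 = 2 ✓


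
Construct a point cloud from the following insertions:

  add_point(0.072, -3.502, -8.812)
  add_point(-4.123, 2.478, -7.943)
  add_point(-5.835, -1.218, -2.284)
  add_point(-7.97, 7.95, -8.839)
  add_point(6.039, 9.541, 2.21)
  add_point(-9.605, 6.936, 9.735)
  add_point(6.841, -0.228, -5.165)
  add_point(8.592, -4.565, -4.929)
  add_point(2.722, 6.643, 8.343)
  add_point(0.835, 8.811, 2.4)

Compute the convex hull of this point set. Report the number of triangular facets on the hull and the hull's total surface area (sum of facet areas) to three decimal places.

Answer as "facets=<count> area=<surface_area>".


facets=14 area=818.876

Extreme-point indices: [0, 2, 3, 4, 5, 6, 7, 8, 9] — 9 of 10 on the boundary.

Facet areas (half cross-product norm):
  f1: (p2, p7, p5) → 97.5776
  f2: (p2, p3, p5) → 86.0373
  f3: (p8, p7, p5) → 103.5770
  f4: (p8, p4, p5) → 40.0603
  f5: (p8, p4, p7) → 60.1929
  f6: (p9, p4, p5) → 18.2969
  f7: (p9, p3, p5) → 92.0618
  f8: (p9, p3, p4) → 30.3855
  f9: (p6, p4, p7) → 19.5784
  f10: (p6, p3, p4) → 101.1421
  f11: (p0, p2, p7) → 40.6035
  f12: (p0, p2, p3) → 51.9599
  f13: (p0, p6, p7) → 19.5541
  f14: (p0, p6, p3) → 57.8483
Σ area = 818.876

Euler characteristic 9−21+14 = 2 ✓
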